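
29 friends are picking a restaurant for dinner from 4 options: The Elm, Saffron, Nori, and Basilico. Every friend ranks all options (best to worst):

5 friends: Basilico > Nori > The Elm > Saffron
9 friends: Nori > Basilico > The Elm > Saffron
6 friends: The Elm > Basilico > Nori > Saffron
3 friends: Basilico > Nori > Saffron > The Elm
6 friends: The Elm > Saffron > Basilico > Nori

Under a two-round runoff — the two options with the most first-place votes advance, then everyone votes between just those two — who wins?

Nori

Round 1 first-place votes: The Elm 12, Saffron 0, Nori 9, Basilico 8.
The Elm and Nori advance.
Runoff: The Elm is preferred to Nori by 12 voters; Nori by 17.
Nori wins the runoff.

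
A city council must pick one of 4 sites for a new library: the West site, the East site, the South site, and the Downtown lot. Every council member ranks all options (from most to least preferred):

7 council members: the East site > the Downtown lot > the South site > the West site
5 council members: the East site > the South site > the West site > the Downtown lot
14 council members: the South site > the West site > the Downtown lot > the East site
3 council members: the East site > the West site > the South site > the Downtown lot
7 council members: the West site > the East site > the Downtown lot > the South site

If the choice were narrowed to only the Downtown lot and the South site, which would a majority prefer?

the South site

Voters preferring the Downtown lot to the South site: 14; preferring the South site to the Downtown lot: 22.
the South site wins the head-to-head.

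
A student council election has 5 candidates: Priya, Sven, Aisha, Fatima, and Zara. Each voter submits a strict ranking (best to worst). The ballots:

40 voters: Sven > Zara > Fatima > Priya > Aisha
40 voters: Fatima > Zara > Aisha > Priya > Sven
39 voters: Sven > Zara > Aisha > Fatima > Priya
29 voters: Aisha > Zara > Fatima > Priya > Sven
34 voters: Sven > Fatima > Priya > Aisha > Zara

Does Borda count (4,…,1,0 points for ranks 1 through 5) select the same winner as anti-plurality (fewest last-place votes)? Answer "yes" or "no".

Borda — scores: Priya 177, Sven 452, Aisha 308, Fatima 439, Zara 444. Winner: Sven.
Anti-plurality — last-place votes: Priya 39, Sven 69, Aisha 40, Fatima 0, Zara 34. Winner: Fatima.
The two methods disagree.

no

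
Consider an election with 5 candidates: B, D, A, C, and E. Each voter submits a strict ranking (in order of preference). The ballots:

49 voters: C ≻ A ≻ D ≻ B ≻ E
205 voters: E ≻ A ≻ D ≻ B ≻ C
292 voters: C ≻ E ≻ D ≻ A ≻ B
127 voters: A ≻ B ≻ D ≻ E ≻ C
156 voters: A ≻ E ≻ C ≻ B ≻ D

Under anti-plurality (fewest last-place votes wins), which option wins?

A

Last-place votes: B 292, D 156, A 0, C 332, E 49.
A is ranked last by the fewest voters, so A wins.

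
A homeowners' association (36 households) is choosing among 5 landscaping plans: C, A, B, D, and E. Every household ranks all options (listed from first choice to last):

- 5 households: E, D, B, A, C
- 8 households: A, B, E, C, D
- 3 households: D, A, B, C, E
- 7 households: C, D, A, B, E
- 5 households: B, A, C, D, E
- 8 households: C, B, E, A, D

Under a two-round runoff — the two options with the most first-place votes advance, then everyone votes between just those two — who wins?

A

Round 1 first-place votes: C 15, A 8, B 5, D 3, E 5.
C and A advance.
Runoff: C is preferred to A by 15 voters; A by 21.
A wins the runoff.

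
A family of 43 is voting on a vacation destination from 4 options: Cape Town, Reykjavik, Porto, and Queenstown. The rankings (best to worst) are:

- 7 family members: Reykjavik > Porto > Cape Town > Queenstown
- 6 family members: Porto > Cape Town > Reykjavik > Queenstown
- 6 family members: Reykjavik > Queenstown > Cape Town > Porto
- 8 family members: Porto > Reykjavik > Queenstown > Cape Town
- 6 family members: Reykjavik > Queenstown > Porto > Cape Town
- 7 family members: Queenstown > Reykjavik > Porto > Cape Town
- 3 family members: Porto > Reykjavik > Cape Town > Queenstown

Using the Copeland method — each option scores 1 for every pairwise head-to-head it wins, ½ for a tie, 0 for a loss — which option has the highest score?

Cape Town: loses to Reykjavik, Porto, and Queenstown → score 0.
Reykjavik: beats Cape Town, Porto, and Queenstown → score 3.
Porto: beats Cape Town and Queenstown; loses to Reykjavik → score 2.
Queenstown: beats Cape Town; loses to Reykjavik and Porto → score 1.
Reykjavik has the best pairwise record.

Reykjavik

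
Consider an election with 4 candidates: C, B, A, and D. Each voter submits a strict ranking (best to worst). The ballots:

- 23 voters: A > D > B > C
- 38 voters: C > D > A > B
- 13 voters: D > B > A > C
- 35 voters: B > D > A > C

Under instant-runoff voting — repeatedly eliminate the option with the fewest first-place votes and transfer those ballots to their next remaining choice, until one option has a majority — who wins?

Round 1: C 38, B 35, A 23, D 13. Eliminate D.
Round 2: C 38, B 48, A 23. Eliminate A.
Round 3: C 38, B 71. B has a majority.

B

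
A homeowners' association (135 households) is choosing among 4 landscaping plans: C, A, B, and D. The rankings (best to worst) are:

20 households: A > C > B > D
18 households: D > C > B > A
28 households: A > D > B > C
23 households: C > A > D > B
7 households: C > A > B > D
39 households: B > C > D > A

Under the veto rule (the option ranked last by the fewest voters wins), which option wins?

Last-place votes: C 28, A 57, B 23, D 27.
B is ranked last by the fewest voters, so B wins.

B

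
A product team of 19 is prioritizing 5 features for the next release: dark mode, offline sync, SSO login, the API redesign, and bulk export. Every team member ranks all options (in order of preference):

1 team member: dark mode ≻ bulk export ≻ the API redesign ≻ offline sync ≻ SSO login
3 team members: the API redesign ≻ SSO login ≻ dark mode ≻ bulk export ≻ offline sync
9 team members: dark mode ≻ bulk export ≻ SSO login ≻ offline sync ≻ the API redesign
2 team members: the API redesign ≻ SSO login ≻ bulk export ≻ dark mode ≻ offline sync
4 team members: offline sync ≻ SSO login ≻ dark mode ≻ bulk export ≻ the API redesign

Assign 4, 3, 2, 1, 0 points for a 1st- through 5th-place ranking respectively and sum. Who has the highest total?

dark mode

dark mode: 1·4 + 3·2 + 9·4 + 2·1 + 4·2 = 56
offline sync: 1·1 + 3·0 + 9·1 + 2·0 + 4·4 = 26
SSO login: 1·0 + 3·3 + 9·2 + 2·3 + 4·3 = 45
the API redesign: 1·2 + 3·4 + 9·0 + 2·4 + 4·0 = 22
bulk export: 1·3 + 3·1 + 9·3 + 2·2 + 4·1 = 41
dark mode has the highest Borda score (56).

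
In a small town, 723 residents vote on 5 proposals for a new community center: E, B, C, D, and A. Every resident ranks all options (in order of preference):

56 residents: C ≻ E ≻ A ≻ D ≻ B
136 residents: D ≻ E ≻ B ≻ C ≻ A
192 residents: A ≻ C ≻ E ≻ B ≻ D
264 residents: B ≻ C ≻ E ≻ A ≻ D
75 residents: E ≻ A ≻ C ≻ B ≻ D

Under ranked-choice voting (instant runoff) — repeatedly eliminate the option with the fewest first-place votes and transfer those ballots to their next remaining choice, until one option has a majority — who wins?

Round 1: E 75, B 264, C 56, D 136, A 192. Eliminate C.
Round 2: E 131, B 264, D 136, A 192. Eliminate E.
Round 3: B 264, D 136, A 323. Eliminate D.
Round 4: B 400, A 323. B has a majority.

B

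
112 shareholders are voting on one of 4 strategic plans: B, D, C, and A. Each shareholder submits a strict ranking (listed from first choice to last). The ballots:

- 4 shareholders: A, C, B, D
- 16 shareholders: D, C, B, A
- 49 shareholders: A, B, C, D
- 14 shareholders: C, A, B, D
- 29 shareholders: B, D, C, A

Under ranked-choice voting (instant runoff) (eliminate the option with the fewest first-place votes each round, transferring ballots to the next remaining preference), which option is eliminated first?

Round 1: B 29, D 16, C 14, A 53. Eliminate C.

C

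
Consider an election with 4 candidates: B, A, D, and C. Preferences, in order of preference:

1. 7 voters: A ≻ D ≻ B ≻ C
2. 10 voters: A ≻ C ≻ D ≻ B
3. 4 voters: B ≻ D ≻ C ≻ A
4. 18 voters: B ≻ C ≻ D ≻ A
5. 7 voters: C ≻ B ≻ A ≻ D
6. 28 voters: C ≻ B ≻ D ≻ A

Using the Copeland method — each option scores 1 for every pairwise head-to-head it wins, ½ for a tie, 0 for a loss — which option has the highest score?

B: beats A and D; loses to C → score 2.
A: loses to B, D, and C → score 0.
D: beats A; loses to B and C → score 1.
C: beats B, A, and D → score 3.
C has the best pairwise record.

C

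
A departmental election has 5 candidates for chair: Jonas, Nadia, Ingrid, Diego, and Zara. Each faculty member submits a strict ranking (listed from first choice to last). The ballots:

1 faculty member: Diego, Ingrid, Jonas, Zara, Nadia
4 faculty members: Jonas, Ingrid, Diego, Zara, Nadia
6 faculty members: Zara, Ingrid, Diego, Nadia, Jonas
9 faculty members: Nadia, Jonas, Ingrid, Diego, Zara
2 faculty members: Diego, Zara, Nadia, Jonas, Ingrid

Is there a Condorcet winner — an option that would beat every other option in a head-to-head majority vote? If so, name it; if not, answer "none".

Checking pairwise contests:
Nadia beats Jonas 17–5.
Diego beats Nadia 13–9.
Jonas beats Ingrid 15–7.
Jonas beats Diego 13–9.
Jonas beats Zara 14–8.
Every option loses at least one head-to-head, so there is no Condorcet winner.

none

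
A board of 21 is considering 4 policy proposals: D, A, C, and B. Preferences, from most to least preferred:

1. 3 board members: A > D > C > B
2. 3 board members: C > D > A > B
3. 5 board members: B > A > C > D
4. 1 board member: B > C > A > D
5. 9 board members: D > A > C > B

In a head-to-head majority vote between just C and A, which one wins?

Voters preferring C to A: 4; preferring A to C: 17.
A wins the head-to-head.

A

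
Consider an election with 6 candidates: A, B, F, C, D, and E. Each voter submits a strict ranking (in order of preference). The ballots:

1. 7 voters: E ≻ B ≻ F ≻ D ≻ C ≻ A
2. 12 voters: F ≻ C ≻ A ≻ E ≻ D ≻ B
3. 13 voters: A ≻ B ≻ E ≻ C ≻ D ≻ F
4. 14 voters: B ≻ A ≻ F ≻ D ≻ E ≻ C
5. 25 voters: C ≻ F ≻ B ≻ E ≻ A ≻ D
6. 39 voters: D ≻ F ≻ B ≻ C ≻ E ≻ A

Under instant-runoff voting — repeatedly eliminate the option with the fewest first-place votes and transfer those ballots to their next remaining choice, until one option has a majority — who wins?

Round 1: A 13, B 14, F 12, C 25, D 39, E 7. Eliminate E.
Round 2: A 13, B 21, F 12, C 25, D 39. Eliminate F.
Round 3: A 13, B 21, C 37, D 39. Eliminate A.
Round 4: B 34, C 37, D 39. Eliminate B.
Round 5: C 50, D 60. D has a majority.

D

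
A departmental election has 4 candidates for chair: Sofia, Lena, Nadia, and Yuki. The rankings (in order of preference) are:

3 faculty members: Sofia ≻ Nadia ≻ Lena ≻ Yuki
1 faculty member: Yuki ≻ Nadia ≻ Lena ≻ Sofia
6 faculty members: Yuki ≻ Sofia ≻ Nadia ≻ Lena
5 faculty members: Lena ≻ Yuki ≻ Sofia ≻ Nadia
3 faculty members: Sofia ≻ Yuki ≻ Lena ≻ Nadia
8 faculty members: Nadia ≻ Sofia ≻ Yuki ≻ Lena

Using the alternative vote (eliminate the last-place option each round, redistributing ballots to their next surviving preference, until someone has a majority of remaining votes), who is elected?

Yuki

Round 1: Sofia 6, Lena 5, Nadia 8, Yuki 7. Eliminate Lena.
Round 2: Sofia 6, Nadia 8, Yuki 12. Eliminate Sofia.
Round 3: Nadia 11, Yuki 15. Yuki has a majority.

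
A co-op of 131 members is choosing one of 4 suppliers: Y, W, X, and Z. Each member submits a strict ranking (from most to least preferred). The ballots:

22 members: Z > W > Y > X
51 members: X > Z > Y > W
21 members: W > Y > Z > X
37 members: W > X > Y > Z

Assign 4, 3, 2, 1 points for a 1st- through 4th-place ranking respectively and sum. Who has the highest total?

X

Y: 22·2 + 51·2 + 21·3 + 37·2 = 283
W: 22·3 + 51·1 + 21·4 + 37·4 = 349
X: 22·1 + 51·4 + 21·1 + 37·3 = 358
Z: 22·4 + 51·3 + 21·2 + 37·1 = 320
X has the highest Borda score (358).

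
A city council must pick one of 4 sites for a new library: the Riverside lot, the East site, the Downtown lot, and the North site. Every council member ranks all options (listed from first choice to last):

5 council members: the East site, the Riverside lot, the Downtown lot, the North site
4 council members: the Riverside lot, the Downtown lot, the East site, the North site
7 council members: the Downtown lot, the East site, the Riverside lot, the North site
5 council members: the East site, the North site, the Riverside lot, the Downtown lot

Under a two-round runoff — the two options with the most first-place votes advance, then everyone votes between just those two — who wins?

the Downtown lot

Round 1 first-place votes: the Riverside lot 4, the East site 10, the Downtown lot 7, the North site 0.
the East site and the Downtown lot advance.
Runoff: the East site is preferred to the Downtown lot by 10 voters; the Downtown lot by 11.
the Downtown lot wins the runoff.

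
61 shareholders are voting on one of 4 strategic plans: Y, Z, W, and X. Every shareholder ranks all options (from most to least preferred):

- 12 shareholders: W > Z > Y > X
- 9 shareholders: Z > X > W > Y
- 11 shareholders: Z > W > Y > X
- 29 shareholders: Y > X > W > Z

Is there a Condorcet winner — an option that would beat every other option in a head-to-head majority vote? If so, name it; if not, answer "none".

Checking pairwise contests:
Z beats Y 32–29.
W beats Z 41–20.
X beats W 38–23.
Y beats X 52–9.
Every option loses at least one head-to-head, so there is no Condorcet winner.

none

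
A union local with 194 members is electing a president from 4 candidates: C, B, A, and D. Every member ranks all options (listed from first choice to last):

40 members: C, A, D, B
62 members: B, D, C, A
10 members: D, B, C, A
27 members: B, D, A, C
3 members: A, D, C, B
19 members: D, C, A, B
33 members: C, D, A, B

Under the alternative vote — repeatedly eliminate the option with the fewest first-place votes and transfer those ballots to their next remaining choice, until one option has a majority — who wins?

Round 1: C 73, B 89, A 3, D 29. Eliminate A.
Round 2: C 73, B 89, D 32. Eliminate D.
Round 3: C 95, B 99. B has a majority.

B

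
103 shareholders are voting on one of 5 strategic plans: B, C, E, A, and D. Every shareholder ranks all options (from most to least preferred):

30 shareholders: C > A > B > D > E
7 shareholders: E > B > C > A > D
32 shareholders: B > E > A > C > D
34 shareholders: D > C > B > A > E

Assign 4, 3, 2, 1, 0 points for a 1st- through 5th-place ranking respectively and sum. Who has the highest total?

B: 30·2 + 7·3 + 32·4 + 34·2 = 277
C: 30·4 + 7·2 + 32·1 + 34·3 = 268
E: 30·0 + 7·4 + 32·3 + 34·0 = 124
A: 30·3 + 7·1 + 32·2 + 34·1 = 195
D: 30·1 + 7·0 + 32·0 + 34·4 = 166
B has the highest Borda score (277).

B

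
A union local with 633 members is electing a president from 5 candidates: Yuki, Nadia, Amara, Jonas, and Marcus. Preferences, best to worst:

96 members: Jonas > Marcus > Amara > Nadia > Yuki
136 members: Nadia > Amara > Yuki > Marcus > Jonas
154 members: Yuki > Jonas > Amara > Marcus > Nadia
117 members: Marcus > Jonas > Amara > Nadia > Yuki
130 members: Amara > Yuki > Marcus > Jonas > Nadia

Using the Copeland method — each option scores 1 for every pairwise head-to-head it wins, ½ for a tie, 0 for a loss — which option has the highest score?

Yuki: beats Jonas and Marcus; loses to Nadia and Amara → score 2.
Nadia: beats Yuki; loses to Amara, Jonas, and Marcus → score 1.
Amara: beats Yuki, Nadia, and Marcus; loses to Jonas → score 3.
Jonas: beats Nadia and Amara; loses to Yuki and Marcus → score 2.
Marcus: beats Nadia and Jonas; loses to Yuki and Amara → score 2.
Amara has the best pairwise record.

Amara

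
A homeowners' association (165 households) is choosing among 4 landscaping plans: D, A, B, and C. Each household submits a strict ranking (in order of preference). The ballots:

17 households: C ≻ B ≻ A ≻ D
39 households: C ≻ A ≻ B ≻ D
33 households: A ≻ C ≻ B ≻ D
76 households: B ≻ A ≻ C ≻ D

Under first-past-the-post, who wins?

First-place votes: D 0, A 33, B 76, C 56.
B has the most first-place votes.

B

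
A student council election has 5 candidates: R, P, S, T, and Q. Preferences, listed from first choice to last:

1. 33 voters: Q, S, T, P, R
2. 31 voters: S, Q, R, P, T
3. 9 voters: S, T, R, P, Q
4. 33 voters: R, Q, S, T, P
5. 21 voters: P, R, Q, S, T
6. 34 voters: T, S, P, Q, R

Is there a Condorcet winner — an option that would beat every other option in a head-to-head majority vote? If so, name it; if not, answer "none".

Q

Q vs R: 98–63 for Q.
Q vs P: 97–64 for Q.
Q vs S: 87–74 for Q.
Q vs T: 118–43 for Q.
Q beats every other option head-to-head.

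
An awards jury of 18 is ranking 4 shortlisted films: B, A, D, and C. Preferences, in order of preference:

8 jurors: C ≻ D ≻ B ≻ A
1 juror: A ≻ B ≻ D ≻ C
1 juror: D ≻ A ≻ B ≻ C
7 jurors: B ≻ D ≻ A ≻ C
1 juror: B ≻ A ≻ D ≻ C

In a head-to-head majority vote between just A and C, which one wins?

A

Voters preferring A to C: 10; preferring C to A: 8.
A wins the head-to-head.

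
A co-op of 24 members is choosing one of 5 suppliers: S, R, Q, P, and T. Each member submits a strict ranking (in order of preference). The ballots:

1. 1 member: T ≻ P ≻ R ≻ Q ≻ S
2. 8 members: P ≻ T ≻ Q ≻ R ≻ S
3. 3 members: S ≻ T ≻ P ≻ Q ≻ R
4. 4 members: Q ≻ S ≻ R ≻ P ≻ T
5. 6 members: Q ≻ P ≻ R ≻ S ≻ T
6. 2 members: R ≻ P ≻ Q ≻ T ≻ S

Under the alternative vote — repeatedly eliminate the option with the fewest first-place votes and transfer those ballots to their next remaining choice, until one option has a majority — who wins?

P

Round 1: S 3, R 2, Q 10, P 8, T 1. Eliminate T.
Round 2: S 3, R 2, Q 10, P 9. Eliminate R.
Round 3: S 3, Q 10, P 11. Eliminate S.
Round 4: Q 10, P 14. P has a majority.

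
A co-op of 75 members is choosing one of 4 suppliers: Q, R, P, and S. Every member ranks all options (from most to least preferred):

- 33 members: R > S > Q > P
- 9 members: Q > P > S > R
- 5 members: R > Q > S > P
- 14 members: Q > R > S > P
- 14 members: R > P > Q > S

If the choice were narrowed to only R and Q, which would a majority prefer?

R

Voters preferring R to Q: 52; preferring Q to R: 23.
R wins the head-to-head.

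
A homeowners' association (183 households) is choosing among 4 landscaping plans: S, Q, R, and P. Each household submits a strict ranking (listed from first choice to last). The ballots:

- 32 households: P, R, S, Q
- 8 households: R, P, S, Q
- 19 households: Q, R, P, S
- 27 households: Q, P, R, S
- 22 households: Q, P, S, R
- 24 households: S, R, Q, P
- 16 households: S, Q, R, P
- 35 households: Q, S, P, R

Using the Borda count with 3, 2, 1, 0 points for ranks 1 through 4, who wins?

Q

S: 32·1 + 8·1 + 19·0 + 27·0 + 22·1 + 24·3 + 16·3 + 35·2 = 252
Q: 32·0 + 8·0 + 19·3 + 27·3 + 22·3 + 24·1 + 16·2 + 35·3 = 365
R: 32·2 + 8·3 + 19·2 + 27·1 + 22·0 + 24·2 + 16·1 + 35·0 = 217
P: 32·3 + 8·2 + 19·1 + 27·2 + 22·2 + 24·0 + 16·0 + 35·1 = 264
Q has the highest Borda score (365).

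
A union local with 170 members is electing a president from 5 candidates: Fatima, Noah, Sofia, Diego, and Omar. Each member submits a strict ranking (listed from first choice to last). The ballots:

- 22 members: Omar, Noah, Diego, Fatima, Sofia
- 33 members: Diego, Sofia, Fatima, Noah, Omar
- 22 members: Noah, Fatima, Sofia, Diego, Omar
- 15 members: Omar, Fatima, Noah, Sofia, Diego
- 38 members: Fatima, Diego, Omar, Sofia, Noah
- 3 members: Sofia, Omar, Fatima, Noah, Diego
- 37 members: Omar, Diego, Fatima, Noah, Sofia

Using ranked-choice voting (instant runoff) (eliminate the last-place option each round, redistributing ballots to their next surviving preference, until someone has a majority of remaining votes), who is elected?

Round 1: Fatima 38, Noah 22, Sofia 3, Diego 33, Omar 74. Eliminate Sofia.
Round 2: Fatima 38, Noah 22, Diego 33, Omar 77. Eliminate Noah.
Round 3: Fatima 60, Diego 33, Omar 77. Eliminate Diego.
Round 4: Fatima 93, Omar 77. Fatima has a majority.

Fatima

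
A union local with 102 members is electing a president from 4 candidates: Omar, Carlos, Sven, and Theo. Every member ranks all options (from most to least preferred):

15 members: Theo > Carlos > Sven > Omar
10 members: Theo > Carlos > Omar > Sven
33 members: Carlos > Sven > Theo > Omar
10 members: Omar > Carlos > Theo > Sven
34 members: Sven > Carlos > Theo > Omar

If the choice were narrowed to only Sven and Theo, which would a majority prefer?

Voters preferring Sven to Theo: 67; preferring Theo to Sven: 35.
Sven wins the head-to-head.

Sven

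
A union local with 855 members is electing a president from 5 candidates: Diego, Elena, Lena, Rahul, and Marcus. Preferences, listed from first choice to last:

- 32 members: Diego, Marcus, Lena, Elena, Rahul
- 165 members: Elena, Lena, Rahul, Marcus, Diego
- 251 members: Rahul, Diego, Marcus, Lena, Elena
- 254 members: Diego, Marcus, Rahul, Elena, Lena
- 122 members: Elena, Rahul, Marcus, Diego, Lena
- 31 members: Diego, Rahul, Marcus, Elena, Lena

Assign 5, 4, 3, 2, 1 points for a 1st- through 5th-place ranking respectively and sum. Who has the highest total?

Rahul

Diego: 32·5 + 165·1 + 251·4 + 254·5 + 122·2 + 31·5 = 2998
Elena: 32·2 + 165·5 + 251·1 + 254·2 + 122·5 + 31·2 = 2320
Lena: 32·3 + 165·4 + 251·2 + 254·1 + 122·1 + 31·1 = 1665
Rahul: 32·1 + 165·3 + 251·5 + 254·3 + 122·4 + 31·4 = 3156
Marcus: 32·4 + 165·2 + 251·3 + 254·4 + 122·3 + 31·3 = 2686
Rahul has the highest Borda score (3156).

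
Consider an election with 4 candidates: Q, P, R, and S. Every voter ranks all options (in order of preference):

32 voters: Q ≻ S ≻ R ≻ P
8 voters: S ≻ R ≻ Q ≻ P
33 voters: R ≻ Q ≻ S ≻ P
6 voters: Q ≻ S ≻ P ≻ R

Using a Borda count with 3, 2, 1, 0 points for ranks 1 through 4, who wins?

Q: 32·3 + 8·1 + 33·2 + 6·3 = 188
P: 32·0 + 8·0 + 33·0 + 6·1 = 6
R: 32·1 + 8·2 + 33·3 + 6·0 = 147
S: 32·2 + 8·3 + 33·1 + 6·2 = 133
Q has the highest Borda score (188).

Q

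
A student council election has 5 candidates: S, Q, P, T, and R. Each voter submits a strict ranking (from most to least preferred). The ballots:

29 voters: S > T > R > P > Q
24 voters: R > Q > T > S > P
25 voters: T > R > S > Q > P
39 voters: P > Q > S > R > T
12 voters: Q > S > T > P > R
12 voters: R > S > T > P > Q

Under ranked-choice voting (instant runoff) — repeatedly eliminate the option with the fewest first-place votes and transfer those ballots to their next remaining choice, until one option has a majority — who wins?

S

Round 1: S 29, Q 12, P 39, T 25, R 36. Eliminate Q.
Round 2: S 41, P 39, T 25, R 36. Eliminate T.
Round 3: S 41, P 39, R 61. Eliminate P.
Round 4: S 80, R 61. S has a majority.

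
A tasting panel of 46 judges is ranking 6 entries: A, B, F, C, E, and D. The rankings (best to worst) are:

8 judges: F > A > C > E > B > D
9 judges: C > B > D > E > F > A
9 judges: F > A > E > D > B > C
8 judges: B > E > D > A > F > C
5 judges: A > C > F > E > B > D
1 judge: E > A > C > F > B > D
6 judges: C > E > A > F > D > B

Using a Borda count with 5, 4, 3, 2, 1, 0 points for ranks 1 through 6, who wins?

A: 8·4 + 9·0 + 9·4 + 8·2 + 5·5 + 1·4 + 6·3 = 131
B: 8·1 + 9·4 + 9·1 + 8·5 + 5·1 + 1·1 + 6·0 = 99
F: 8·5 + 9·1 + 9·5 + 8·1 + 5·3 + 1·2 + 6·2 = 131
C: 8·3 + 9·5 + 9·0 + 8·0 + 5·4 + 1·3 + 6·5 = 122
E: 8·2 + 9·2 + 9·3 + 8·4 + 5·2 + 1·5 + 6·4 = 132
D: 8·0 + 9·3 + 9·2 + 8·3 + 5·0 + 1·0 + 6·1 = 75
E has the highest Borda score (132).

E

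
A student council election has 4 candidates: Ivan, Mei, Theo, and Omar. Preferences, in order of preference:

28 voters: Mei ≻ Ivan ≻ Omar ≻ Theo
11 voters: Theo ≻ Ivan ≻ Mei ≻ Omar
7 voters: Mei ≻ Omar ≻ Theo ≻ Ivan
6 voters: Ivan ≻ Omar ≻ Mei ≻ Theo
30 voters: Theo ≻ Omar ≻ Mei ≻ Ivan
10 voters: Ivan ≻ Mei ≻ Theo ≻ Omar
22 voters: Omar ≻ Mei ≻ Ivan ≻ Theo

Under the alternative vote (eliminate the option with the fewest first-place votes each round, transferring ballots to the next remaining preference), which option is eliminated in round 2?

Omar

Round 1: Ivan 16, Mei 35, Theo 41, Omar 22. Eliminate Ivan.
Round 2: Mei 45, Theo 41, Omar 28. Eliminate Omar.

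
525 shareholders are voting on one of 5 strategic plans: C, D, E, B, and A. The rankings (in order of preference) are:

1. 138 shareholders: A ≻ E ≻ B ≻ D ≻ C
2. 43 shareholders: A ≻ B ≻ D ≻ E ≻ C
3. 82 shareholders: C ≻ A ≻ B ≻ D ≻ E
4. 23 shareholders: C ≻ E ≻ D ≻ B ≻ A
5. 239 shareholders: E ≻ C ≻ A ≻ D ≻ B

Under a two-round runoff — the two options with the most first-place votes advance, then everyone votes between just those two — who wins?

A

Round 1 first-place votes: C 105, D 0, E 239, B 0, A 181.
E and A advance.
Runoff: E is preferred to A by 262 voters; A by 263.
A wins the runoff.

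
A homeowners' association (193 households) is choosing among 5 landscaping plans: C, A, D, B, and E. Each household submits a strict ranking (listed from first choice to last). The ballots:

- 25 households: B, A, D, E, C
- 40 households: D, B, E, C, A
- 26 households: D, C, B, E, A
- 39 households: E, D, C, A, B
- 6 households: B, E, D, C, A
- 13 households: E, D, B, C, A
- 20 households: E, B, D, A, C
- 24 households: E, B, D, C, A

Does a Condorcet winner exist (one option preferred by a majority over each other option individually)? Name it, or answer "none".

none

Checking pairwise contests:
D beats C 193–0.
C beats A 148–45.
E beats D 102–91.
D beats B 118–75.
B beats E 97–96.
Every option loses at least one head-to-head, so there is no Condorcet winner.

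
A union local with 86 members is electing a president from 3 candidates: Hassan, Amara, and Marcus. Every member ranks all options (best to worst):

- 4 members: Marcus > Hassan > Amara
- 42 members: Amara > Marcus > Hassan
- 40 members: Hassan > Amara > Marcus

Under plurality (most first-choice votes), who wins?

First-place votes: Hassan 40, Amara 42, Marcus 4.
Amara has the most first-place votes.

Amara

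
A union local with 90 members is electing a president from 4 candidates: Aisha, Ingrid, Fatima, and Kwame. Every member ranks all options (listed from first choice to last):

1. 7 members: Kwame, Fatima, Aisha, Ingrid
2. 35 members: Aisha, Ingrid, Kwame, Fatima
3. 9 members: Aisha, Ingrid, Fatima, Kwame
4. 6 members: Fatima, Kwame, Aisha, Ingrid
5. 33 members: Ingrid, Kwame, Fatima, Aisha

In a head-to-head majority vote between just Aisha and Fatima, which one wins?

Voters preferring Aisha to Fatima: 44; preferring Fatima to Aisha: 46.
Fatima wins the head-to-head.

Fatima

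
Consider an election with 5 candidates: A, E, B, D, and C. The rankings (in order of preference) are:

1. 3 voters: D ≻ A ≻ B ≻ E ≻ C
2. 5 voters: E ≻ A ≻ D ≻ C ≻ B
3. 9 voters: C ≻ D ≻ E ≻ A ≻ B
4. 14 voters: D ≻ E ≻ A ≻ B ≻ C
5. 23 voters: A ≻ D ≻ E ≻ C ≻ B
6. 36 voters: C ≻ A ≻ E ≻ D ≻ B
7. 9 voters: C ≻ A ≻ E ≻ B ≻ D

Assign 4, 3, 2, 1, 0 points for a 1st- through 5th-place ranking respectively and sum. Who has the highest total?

A: 3·3 + 5·3 + 9·1 + 14·2 + 23·4 + 36·3 + 9·3 = 288
E: 3·1 + 5·4 + 9·2 + 14·3 + 23·2 + 36·2 + 9·2 = 219
B: 3·2 + 5·0 + 9·0 + 14·1 + 23·0 + 36·0 + 9·1 = 29
D: 3·4 + 5·2 + 9·3 + 14·4 + 23·3 + 36·1 + 9·0 = 210
C: 3·0 + 5·1 + 9·4 + 14·0 + 23·1 + 36·4 + 9·4 = 244
A has the highest Borda score (288).

A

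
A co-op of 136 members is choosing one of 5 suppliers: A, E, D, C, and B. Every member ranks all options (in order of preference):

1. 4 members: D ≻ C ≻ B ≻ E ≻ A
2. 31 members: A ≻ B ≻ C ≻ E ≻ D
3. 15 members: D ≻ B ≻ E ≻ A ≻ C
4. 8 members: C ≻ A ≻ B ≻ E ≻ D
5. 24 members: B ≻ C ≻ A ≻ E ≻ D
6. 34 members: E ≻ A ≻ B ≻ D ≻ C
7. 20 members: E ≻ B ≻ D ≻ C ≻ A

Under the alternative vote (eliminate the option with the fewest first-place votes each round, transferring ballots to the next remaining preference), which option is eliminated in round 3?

Round 1: A 31, E 54, D 19, C 8, B 24. Eliminate C.
Round 2: A 39, E 54, D 19, B 24. Eliminate D.
Round 3: A 39, E 54, B 43. Eliminate A.

A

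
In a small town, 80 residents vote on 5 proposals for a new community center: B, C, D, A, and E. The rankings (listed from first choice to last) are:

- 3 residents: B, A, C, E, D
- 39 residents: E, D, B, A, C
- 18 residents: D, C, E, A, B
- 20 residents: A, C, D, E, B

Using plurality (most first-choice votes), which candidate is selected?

First-place votes: B 3, C 0, D 18, A 20, E 39.
E has the most first-place votes.

E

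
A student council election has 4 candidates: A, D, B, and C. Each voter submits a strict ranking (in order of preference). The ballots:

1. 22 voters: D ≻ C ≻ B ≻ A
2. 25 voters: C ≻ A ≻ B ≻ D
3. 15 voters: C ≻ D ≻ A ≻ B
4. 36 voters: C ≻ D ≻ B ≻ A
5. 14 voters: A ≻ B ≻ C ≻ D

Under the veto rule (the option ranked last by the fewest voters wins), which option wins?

Last-place votes: A 58, D 39, B 15, C 0.
C is ranked last by the fewest voters, so C wins.

C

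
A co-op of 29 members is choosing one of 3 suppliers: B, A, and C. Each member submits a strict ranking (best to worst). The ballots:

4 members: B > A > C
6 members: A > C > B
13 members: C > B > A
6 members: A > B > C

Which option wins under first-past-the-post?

First-place votes: B 4, A 12, C 13.
C has the most first-place votes.

C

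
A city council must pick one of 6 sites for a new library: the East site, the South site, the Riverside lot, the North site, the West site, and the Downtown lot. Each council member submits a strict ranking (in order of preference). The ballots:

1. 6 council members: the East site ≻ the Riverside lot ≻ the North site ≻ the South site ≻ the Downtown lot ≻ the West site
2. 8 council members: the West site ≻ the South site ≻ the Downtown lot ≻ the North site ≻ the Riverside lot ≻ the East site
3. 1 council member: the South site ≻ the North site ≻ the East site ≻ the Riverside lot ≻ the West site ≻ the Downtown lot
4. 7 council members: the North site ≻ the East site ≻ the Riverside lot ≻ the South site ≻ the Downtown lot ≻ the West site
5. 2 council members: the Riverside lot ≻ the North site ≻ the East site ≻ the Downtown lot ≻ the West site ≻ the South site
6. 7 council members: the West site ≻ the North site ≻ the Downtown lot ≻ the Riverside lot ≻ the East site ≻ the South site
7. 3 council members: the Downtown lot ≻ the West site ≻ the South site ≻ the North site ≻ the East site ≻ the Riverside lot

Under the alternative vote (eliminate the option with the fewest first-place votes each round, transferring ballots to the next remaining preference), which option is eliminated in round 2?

Round 1: the East site 6, the South site 1, the Riverside lot 2, the North site 7, the West site 15, the Downtown lot 3. Eliminate the South site.
Round 2: the East site 6, the Riverside lot 2, the North site 8, the West site 15, the Downtown lot 3. Eliminate the Riverside lot.

the Riverside lot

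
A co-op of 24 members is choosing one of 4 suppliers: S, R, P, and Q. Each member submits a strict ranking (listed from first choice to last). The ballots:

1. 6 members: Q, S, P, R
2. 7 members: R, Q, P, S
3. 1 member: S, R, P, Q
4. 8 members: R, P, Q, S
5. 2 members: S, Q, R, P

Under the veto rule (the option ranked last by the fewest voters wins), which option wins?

Q

Last-place votes: S 15, R 6, P 2, Q 1.
Q is ranked last by the fewest voters, so Q wins.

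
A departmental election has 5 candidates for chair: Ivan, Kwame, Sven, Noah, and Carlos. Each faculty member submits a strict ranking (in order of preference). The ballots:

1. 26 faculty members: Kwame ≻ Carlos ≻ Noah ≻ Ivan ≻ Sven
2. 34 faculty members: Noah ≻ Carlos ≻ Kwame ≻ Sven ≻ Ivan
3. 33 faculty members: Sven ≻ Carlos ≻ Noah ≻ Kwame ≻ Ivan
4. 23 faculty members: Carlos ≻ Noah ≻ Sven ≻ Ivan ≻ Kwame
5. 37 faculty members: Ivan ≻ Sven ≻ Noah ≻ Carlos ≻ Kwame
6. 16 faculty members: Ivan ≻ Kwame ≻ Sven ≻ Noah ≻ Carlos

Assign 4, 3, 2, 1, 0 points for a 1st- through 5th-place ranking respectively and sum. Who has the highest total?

Ivan: 26·1 + 34·0 + 33·0 + 23·1 + 37·4 + 16·4 = 261
Kwame: 26·4 + 34·2 + 33·1 + 23·0 + 37·0 + 16·3 = 253
Sven: 26·0 + 34·1 + 33·4 + 23·2 + 37·3 + 16·2 = 355
Noah: 26·2 + 34·4 + 33·2 + 23·3 + 37·2 + 16·1 = 413
Carlos: 26·3 + 34·3 + 33·3 + 23·4 + 37·1 + 16·0 = 408
Noah has the highest Borda score (413).

Noah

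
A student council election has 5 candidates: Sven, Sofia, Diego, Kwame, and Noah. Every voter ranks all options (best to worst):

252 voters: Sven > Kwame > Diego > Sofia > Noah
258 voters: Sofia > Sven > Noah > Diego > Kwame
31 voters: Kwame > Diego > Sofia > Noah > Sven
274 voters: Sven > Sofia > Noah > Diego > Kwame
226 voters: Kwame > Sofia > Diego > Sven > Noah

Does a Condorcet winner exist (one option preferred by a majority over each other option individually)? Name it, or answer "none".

Sven

Sven vs Sofia: 526–515 for Sven.
Sven vs Diego: 784–257 for Sven.
Sven vs Kwame: 784–257 for Sven.
Sven vs Noah: 1010–31 for Sven.
Sven beats every other option head-to-head.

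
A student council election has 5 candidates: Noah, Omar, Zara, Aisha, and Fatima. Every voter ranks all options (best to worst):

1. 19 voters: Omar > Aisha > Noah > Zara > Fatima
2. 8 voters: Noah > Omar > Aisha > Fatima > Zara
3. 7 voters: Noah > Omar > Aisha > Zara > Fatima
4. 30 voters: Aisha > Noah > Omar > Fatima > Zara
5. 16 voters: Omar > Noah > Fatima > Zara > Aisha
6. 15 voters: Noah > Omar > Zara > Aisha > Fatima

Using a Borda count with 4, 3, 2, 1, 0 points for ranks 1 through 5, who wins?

Noah

Noah: 19·2 + 8·4 + 7·4 + 30·3 + 16·3 + 15·4 = 296
Omar: 19·4 + 8·3 + 7·3 + 30·2 + 16·4 + 15·3 = 290
Zara: 19·1 + 8·0 + 7·1 + 30·0 + 16·1 + 15·2 = 72
Aisha: 19·3 + 8·2 + 7·2 + 30·4 + 16·0 + 15·1 = 222
Fatima: 19·0 + 8·1 + 7·0 + 30·1 + 16·2 + 15·0 = 70
Noah has the highest Borda score (296).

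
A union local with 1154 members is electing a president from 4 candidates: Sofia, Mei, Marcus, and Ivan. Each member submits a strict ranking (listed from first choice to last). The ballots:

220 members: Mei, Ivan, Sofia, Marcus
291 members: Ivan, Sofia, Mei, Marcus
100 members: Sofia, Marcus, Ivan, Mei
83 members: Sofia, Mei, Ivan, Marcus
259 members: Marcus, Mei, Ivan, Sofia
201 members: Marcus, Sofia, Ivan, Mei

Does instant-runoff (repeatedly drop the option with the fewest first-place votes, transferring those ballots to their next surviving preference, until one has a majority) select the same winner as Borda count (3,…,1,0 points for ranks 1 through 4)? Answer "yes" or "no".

Instant-runoff — R1 Sofia 183, Mei 220, Marcus 460, Ivan 291 (Sofia out); R2 Mei 303, Marcus 560, Ivan 291 (Ivan out); R3 Mei 594, Marcus 560 (Mei winner). Winner: Mei.
Borda — scores: Sofia 1753, Mei 1635, Marcus 1580, Ivan 1956. Winner: Ivan.
The two methods disagree.

no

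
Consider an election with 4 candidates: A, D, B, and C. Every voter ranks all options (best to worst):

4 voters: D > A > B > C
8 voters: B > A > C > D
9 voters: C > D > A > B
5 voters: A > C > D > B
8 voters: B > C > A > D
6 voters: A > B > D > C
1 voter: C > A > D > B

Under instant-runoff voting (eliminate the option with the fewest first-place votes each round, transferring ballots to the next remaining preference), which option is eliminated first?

D

Round 1: A 11, D 4, B 16, C 10. Eliminate D.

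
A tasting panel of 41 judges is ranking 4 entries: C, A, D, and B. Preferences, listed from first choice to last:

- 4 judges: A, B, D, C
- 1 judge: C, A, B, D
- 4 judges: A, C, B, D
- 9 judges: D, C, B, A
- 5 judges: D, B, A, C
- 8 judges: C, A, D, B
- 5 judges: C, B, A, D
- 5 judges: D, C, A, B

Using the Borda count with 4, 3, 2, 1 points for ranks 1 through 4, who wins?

C: 4·1 + 1·4 + 4·3 + 9·3 + 5·1 + 8·4 + 5·4 + 5·3 = 119
A: 4·4 + 1·3 + 4·4 + 9·1 + 5·2 + 8·3 + 5·2 + 5·2 = 98
D: 4·2 + 1·1 + 4·1 + 9·4 + 5·4 + 8·2 + 5·1 + 5·4 = 110
B: 4·3 + 1·2 + 4·2 + 9·2 + 5·3 + 8·1 + 5·3 + 5·1 = 83
C has the highest Borda score (119).

C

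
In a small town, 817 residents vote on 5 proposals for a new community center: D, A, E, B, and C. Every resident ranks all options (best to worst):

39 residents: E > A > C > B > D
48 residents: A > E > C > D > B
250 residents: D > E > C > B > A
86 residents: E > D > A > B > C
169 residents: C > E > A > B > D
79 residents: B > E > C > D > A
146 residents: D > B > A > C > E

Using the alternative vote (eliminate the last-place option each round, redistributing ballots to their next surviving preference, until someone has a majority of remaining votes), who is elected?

E

Round 1: D 396, A 48, E 125, B 79, C 169. Eliminate A.
Round 2: D 396, E 173, B 79, C 169. Eliminate B.
Round 3: D 396, E 252, C 169. Eliminate C.
Round 4: D 396, E 421. E has a majority.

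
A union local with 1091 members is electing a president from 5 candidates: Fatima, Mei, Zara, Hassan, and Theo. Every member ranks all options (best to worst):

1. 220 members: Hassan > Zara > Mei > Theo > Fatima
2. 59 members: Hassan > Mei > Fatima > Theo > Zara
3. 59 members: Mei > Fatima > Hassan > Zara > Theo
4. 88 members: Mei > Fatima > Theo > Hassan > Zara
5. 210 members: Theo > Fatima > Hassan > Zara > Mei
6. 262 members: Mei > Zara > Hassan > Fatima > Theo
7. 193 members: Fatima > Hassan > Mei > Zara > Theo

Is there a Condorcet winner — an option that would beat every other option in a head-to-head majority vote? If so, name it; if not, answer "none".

none

Checking pairwise contests:
Mei beats Fatima 688–403.
Hassan beats Mei 682–409.
Fatima beats Zara 609–482.
Fatima beats Hassan 550–541.
Fatima beats Theo 661–430.
Every option loses at least one head-to-head, so there is no Condorcet winner.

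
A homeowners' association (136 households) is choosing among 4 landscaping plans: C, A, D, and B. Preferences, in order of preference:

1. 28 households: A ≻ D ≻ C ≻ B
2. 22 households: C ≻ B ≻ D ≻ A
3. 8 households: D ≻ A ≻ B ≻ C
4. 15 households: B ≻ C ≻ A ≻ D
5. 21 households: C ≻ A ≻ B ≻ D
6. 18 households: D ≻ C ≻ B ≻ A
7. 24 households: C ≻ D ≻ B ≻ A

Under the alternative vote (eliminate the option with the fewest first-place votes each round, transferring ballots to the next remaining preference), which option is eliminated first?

Round 1: C 67, A 28, D 26, B 15. Eliminate B.

B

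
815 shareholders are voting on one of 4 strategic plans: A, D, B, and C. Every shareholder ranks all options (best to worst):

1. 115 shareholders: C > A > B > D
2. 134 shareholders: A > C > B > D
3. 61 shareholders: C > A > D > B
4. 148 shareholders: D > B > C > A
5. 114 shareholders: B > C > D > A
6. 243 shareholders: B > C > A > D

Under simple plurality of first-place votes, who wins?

First-place votes: A 134, D 148, B 357, C 176.
B has the most first-place votes.

B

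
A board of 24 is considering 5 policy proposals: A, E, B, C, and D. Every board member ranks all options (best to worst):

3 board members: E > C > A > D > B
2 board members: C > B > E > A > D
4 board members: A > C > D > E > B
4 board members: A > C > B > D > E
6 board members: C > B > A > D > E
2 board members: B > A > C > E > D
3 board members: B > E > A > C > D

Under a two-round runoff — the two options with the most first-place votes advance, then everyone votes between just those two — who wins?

Round 1 first-place votes: A 8, E 3, B 5, C 8, D 0.
A and C advance.
Runoff: A is preferred to C by 13 voters; C by 11.
A wins the runoff.

A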